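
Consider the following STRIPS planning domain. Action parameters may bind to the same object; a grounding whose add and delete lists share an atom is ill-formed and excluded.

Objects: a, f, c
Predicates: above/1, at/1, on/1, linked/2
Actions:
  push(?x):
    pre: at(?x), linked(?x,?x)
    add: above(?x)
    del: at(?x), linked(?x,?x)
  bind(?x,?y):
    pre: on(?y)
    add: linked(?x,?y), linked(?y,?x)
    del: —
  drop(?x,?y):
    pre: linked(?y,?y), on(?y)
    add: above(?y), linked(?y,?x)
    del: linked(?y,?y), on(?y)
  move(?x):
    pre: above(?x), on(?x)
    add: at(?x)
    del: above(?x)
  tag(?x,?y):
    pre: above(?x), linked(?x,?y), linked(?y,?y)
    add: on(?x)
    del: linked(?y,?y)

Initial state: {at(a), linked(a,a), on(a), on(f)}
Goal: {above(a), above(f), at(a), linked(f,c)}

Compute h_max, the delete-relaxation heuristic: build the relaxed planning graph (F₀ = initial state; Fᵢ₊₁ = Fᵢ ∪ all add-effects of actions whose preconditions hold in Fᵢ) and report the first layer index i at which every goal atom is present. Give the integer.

F0 = init (4 atoms)
F1 = F0 ∪ {above(a), linked(a,c), linked(a,f), linked(c,a), linked(c,f), linked(f,a), linked(f,c), linked(f,f)}  (12 atoms)
F2 = F1 ∪ {above(f)}  (13 atoms)
goal ⊆ F2  ⇒  h_max = 2

2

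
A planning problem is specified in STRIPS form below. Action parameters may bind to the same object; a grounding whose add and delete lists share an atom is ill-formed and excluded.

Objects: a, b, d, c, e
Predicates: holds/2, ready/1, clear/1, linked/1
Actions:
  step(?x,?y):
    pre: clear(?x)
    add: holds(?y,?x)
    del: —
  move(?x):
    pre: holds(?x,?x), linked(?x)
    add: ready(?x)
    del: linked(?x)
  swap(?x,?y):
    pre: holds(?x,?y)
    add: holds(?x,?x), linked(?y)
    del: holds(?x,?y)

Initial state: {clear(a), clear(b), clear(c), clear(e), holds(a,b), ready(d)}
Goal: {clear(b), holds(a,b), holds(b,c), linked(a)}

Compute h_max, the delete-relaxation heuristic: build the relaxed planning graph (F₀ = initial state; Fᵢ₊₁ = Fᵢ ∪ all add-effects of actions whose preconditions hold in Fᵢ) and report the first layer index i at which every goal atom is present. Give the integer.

F0 = init (6 atoms)
F1 = F0 ∪ {holds(a,a), holds(a,c), holds(a,e), holds(b,a), holds(b,b), holds(b,c), holds(b,e), holds(c,a), holds(c,b), holds(c,c), holds(c,e), holds(d,a), holds(d,b), holds(d,c), holds(d,e), holds(e,a), holds(e,b), holds(e,c), holds(e,e), linked(b)}  (26 atoms)
F2 = F1 ∪ {holds(d,d), linked(a), linked(c), linked(e), ready(b)}  (31 atoms)
goal ⊆ F2  ⇒  h_max = 2

2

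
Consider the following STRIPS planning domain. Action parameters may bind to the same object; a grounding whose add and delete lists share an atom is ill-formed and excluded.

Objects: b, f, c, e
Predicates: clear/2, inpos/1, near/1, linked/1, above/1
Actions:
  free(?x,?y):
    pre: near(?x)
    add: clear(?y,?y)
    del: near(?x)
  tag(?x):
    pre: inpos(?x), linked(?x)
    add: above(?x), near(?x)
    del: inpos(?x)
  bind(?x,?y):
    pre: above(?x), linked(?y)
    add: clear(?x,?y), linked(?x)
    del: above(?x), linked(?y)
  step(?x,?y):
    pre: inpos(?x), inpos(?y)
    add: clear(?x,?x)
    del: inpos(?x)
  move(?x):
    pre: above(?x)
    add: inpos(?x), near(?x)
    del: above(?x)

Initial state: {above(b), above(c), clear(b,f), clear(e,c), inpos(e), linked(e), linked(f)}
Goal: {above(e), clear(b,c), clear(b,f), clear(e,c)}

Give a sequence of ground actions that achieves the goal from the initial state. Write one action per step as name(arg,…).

1. tag(e)  →  {above(b), above(c), above(e), clear(b,f), clear(e,c), linked(e), linked(f), near(e)}
2. bind(c,f)  →  {above(b), above(e), clear(b,f), clear(c,f), clear(e,c), linked(c), linked(e), near(e)}
3. bind(b,c)  →  {above(e), clear(b,c), clear(b,f), clear(c,f), clear(e,c), linked(b), linked(e), near(e)}

tag(e); bind(c,f); bind(b,c)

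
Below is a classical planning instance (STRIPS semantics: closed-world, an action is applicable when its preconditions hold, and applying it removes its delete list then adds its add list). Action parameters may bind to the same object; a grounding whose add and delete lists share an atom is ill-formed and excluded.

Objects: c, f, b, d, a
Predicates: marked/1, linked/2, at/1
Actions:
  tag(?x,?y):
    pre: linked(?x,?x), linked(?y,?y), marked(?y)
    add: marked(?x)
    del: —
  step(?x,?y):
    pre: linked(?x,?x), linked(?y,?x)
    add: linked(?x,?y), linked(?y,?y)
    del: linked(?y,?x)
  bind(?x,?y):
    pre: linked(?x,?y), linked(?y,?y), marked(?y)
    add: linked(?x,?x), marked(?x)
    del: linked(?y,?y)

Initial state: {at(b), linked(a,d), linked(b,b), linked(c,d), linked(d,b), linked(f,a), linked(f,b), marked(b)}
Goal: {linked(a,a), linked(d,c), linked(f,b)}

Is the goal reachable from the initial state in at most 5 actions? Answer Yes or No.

Yes

1. step(b,d)  →  {at(b), linked(a,d), linked(b,b), linked(b,d), linked(c,d), linked(d,d), linked(f,a), linked(f,b), marked(b)}
2. step(d,c)  →  {at(b), linked(a,d), linked(b,b), linked(b,d), linked(c,c), linked(d,c), linked(d,d), linked(f,a), linked(f,b), marked(b)}
3. step(d,a)  →  {at(b), linked(a,a), linked(b,b), linked(b,d), linked(c,c), linked(d,a), linked(d,c), linked(d,d), linked(f,a), linked(f,b), marked(b)}
optimal plan length = 3; 3 ≤ 5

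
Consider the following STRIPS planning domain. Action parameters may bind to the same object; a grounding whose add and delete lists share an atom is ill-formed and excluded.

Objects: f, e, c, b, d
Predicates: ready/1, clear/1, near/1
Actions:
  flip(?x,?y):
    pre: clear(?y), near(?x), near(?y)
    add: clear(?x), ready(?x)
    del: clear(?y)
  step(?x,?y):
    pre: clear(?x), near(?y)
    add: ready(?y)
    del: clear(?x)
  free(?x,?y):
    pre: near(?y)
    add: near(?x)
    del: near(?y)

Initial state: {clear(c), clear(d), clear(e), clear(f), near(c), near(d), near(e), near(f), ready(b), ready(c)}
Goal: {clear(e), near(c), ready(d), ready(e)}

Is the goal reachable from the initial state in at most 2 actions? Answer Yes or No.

Yes

1. flip(e,f)  →  {clear(c), clear(d), clear(e), near(c), near(d), near(e), near(f), ready(b), ready(c), ready(e)}
2. flip(d,c)  →  {clear(d), clear(e), near(c), near(d), near(e), near(f), ready(b), ready(c), ready(d), ready(e)}
optimal plan length = 2; 2 ≤ 2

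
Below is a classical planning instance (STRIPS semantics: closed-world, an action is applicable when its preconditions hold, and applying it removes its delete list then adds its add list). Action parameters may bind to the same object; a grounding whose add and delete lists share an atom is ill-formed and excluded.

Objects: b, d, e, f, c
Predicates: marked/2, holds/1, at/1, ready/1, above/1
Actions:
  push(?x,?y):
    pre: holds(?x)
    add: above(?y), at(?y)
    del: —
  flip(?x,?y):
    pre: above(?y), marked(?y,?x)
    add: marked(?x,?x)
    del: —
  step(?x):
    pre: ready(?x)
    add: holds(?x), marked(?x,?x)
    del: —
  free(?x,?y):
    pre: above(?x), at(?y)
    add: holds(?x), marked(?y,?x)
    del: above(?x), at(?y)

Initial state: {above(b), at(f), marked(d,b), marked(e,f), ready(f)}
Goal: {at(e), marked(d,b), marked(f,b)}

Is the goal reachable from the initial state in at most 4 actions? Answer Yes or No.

Yes

1. free(b,f)  →  {holds(b), marked(d,b), marked(e,f), marked(f,b), ready(f)}
2. push(b,e)  →  {above(e), at(e), holds(b), marked(d,b), marked(e,f), marked(f,b), ready(f)}
optimal plan length = 2; 2 ≤ 4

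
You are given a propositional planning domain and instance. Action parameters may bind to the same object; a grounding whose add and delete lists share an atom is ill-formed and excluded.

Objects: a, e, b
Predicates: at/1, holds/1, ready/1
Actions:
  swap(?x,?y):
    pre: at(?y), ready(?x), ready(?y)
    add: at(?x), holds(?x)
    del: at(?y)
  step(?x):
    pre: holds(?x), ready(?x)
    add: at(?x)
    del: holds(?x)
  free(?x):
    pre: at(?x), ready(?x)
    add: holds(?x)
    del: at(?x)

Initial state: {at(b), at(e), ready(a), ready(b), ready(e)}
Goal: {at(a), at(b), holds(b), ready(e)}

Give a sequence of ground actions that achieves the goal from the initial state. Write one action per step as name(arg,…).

swap(a,b); swap(b,e)

1. swap(a,b)  →  {at(a), at(e), holds(a), ready(a), ready(b), ready(e)}
2. swap(b,e)  →  {at(a), at(b), holds(a), holds(b), ready(a), ready(b), ready(e)}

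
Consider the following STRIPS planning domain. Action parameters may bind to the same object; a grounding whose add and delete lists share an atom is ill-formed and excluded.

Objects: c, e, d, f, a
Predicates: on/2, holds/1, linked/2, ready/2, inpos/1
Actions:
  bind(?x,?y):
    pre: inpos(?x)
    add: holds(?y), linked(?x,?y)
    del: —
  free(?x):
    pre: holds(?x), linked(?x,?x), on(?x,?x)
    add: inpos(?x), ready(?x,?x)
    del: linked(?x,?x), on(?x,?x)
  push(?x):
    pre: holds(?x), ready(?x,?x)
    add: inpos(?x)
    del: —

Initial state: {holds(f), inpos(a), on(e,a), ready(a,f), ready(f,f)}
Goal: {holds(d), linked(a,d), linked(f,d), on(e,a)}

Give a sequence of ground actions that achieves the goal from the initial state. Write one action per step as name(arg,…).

bind(a,d); push(f); bind(f,d)

1. bind(a,d)  →  {holds(d), holds(f), inpos(a), linked(a,d), on(e,a), ready(a,f), ready(f,f)}
2. push(f)  →  {holds(d), holds(f), inpos(a), inpos(f), linked(a,d), on(e,a), ready(a,f), ready(f,f)}
3. bind(f,d)  →  {holds(d), holds(f), inpos(a), inpos(f), linked(a,d), linked(f,d), on(e,a), ready(a,f), ready(f,f)}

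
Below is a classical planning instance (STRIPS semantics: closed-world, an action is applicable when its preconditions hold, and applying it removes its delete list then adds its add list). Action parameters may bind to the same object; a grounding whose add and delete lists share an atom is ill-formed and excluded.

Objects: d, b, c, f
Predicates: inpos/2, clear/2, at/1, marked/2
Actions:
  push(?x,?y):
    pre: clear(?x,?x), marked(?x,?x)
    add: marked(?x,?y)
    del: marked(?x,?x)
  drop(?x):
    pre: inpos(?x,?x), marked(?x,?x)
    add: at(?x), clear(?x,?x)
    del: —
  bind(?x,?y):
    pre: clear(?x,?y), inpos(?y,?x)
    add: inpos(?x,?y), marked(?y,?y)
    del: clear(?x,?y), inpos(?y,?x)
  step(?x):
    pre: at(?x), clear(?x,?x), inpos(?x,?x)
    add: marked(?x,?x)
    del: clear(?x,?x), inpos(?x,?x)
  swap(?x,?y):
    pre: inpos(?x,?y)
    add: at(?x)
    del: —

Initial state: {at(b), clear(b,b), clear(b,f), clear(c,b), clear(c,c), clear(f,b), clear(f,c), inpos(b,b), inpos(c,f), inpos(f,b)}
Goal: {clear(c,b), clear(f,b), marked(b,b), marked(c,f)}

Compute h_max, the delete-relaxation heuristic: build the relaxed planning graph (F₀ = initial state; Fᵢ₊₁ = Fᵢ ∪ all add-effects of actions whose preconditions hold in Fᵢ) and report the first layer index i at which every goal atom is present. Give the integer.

2

F0 = init (10 atoms)
F1 = F0 ∪ {at(c), at(f), inpos(b,f), inpos(f,c), marked(b,b), marked(c,c), marked(f,f)}  (17 atoms)
F2 = F1 ∪ {marked(b,c), marked(b,d), marked(b,f), marked(c,b), marked(c,d), marked(c,f)}  (23 atoms)
goal ⊆ F2  ⇒  h_max = 2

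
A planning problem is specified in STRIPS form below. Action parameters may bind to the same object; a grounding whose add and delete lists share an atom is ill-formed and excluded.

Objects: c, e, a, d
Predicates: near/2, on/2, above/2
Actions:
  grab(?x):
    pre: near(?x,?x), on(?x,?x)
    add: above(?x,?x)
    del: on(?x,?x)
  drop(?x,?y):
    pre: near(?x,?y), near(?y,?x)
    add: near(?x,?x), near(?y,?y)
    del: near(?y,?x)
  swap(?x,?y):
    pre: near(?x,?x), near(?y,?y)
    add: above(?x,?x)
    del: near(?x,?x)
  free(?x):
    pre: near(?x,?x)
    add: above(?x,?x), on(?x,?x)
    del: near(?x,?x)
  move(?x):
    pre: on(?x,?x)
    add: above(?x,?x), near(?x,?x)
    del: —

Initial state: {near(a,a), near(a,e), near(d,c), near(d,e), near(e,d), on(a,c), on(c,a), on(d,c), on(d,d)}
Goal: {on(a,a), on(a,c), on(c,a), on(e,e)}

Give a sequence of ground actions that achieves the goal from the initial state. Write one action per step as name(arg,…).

drop(e,d); free(e); free(a)

1. drop(e,d)  →  {near(a,a), near(a,e), near(d,c), near(d,d), near(e,d), near(e,e), on(a,c), on(c,a), on(d,c), on(d,d)}
2. free(e)  →  {above(e,e), near(a,a), near(a,e), near(d,c), near(d,d), near(e,d), on(a,c), on(c,a), on(d,c), on(d,d), on(e,e)}
3. free(a)  →  {above(a,a), above(e,e), near(a,e), near(d,c), near(d,d), near(e,d), on(a,a), on(a,c), on(c,a), on(d,c), on(d,d), on(e,e)}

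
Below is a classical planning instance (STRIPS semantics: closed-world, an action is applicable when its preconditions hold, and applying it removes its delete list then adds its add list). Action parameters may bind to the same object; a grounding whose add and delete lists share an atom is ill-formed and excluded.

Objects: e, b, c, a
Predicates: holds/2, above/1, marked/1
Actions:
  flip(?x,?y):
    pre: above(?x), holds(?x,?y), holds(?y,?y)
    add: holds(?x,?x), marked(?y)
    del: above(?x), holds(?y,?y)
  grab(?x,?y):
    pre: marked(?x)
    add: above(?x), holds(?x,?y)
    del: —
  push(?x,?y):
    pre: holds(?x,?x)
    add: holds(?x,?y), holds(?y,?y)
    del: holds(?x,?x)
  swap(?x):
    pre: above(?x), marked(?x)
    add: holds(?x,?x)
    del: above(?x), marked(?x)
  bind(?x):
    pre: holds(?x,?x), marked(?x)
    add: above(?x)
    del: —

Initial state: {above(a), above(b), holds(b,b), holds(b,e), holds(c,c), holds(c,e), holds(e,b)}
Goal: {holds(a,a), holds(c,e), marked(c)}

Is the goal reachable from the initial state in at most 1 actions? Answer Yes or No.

1. push(b,c)  →  {above(a), above(b), holds(b,c), holds(b,e), holds(c,c), holds(c,e), holds(e,b)}
2. flip(b,c)  →  {above(a), holds(b,b), holds(b,c), holds(b,e), holds(c,e), holds(e,b), marked(c)}
3. push(b,a)  →  {above(a), holds(a,a), holds(b,a), holds(b,c), holds(b,e), holds(c,e), holds(e,b), marked(c)}
optimal plan length = 3; 3 > 1

No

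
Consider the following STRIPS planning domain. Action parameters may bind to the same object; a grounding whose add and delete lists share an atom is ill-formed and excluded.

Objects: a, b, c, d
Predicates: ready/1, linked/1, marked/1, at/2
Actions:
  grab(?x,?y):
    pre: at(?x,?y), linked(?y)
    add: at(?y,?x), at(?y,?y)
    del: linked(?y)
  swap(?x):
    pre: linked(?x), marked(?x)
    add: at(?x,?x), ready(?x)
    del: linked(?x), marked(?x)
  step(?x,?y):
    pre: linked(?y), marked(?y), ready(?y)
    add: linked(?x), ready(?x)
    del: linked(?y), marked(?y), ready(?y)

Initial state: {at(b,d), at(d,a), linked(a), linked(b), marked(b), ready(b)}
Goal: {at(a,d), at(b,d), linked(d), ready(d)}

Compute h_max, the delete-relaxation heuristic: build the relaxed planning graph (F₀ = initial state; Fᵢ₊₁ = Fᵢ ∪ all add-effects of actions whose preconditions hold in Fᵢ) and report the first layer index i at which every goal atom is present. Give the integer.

1

F0 = init (6 atoms)
F1 = F0 ∪ {at(a,a), at(a,d), at(b,b), linked(c), linked(d), ready(a), ready(c), ready(d)}  (14 atoms)
goal ⊆ F1  ⇒  h_max = 1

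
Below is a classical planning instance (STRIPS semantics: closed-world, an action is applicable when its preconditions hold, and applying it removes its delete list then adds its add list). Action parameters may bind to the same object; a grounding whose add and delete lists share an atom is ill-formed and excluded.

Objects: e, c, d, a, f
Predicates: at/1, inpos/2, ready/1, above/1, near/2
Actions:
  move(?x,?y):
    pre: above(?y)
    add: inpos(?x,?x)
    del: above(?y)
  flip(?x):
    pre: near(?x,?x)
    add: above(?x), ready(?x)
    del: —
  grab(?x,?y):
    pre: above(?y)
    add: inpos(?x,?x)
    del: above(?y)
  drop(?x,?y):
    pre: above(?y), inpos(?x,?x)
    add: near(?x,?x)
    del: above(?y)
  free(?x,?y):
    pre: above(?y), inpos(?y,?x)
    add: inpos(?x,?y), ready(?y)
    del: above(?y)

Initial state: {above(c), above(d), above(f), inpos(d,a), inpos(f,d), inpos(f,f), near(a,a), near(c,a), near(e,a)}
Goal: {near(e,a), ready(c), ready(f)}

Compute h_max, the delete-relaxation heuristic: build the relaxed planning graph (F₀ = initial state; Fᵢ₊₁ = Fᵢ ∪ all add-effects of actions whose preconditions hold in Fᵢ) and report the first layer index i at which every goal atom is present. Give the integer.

F0 = init (9 atoms)
F1 = F0 ∪ {above(a), inpos(a,a), inpos(a,d), inpos(c,c), inpos(d,d), inpos(d,f), inpos(e,e), near(f,f), ready(a), ready(d), ready(f)}  (20 atoms)
F2 = F1 ∪ {near(c,c), near(d,d), near(e,e), ready(c)}  (24 atoms)
goal ⊆ F2  ⇒  h_max = 2

2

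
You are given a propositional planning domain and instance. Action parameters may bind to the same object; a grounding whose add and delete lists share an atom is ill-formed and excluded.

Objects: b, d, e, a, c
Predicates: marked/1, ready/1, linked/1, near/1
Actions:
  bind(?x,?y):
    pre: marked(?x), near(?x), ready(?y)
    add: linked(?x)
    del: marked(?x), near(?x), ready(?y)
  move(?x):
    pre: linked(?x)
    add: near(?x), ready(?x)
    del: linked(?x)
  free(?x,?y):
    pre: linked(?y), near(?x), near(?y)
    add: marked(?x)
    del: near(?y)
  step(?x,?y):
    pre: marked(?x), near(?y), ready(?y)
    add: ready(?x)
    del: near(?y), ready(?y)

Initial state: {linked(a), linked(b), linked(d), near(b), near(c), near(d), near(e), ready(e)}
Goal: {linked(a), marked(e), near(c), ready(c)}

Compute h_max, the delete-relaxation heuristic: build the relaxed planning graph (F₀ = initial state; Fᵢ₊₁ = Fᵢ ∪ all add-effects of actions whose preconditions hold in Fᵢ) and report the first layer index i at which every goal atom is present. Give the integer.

F0 = init (8 atoms)
F1 = F0 ∪ {marked(b), marked(c), marked(d), marked(e), near(a), ready(a), ready(b), ready(d)}  (16 atoms)
F2 = F1 ∪ {linked(c), linked(e), marked(a), ready(c)}  (20 atoms)
goal ⊆ F2  ⇒  h_max = 2

2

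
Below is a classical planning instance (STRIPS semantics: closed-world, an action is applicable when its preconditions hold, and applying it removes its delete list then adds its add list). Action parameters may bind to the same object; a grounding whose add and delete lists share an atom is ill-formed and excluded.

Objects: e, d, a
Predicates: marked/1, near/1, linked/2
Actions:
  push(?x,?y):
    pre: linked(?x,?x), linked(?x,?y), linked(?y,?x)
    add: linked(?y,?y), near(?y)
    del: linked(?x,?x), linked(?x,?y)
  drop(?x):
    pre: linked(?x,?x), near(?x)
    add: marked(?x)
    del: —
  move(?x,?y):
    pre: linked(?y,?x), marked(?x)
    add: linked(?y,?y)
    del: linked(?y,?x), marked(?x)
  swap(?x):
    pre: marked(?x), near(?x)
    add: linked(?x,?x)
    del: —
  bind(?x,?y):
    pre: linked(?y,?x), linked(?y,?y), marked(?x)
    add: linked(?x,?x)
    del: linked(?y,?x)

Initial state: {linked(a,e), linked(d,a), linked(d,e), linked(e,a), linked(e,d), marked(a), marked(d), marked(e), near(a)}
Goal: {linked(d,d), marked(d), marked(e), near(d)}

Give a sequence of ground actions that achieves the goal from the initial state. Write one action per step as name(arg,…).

move(a,e); push(e,d)

1. move(a,e)  →  {linked(a,e), linked(d,a), linked(d,e), linked(e,d), linked(e,e), marked(d), marked(e), near(a)}
2. push(e,d)  →  {linked(a,e), linked(d,a), linked(d,d), linked(d,e), marked(d), marked(e), near(a), near(d)}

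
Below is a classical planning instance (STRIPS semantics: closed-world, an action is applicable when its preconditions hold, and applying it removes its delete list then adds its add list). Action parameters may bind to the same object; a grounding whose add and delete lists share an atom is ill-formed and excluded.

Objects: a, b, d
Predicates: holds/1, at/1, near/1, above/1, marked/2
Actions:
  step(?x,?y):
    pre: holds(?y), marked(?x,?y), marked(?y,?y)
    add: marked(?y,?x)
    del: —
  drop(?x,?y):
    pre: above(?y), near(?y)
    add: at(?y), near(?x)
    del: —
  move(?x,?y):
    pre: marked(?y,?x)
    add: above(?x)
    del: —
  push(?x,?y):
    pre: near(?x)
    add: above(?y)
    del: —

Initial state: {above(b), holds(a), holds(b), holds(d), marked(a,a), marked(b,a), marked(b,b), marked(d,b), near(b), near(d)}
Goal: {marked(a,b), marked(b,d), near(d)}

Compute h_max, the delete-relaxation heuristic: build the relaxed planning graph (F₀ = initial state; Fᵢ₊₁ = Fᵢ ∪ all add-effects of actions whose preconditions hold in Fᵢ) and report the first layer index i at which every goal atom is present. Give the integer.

1

F0 = init (10 atoms)
F1 = F0 ∪ {above(a), above(d), at(b), marked(a,b), marked(b,d), near(a)}  (16 atoms)
goal ⊆ F1  ⇒  h_max = 1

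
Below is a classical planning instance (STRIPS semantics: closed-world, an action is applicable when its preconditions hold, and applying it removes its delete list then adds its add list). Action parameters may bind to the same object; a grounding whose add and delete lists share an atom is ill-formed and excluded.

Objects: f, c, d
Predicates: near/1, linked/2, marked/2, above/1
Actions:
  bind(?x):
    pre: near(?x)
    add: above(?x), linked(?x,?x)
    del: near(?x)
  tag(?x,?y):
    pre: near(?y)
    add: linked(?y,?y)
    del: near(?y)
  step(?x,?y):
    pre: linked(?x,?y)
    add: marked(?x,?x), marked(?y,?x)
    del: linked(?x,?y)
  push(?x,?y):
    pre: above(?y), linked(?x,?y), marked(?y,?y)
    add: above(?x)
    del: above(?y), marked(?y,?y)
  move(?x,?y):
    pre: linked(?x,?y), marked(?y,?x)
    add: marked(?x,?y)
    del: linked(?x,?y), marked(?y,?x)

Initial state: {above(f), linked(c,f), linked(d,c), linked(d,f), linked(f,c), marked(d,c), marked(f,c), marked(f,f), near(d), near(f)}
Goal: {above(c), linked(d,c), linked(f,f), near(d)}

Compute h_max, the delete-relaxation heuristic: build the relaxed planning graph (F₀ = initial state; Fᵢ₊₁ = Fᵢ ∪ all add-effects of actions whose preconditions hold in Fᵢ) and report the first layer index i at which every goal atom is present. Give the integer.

1

F0 = init (10 atoms)
F1 = F0 ∪ {above(c), above(d), linked(d,d), linked(f,f), marked(c,c), marked(c,d), marked(c,f), marked(d,d), marked(f,d)}  (19 atoms)
goal ⊆ F1  ⇒  h_max = 1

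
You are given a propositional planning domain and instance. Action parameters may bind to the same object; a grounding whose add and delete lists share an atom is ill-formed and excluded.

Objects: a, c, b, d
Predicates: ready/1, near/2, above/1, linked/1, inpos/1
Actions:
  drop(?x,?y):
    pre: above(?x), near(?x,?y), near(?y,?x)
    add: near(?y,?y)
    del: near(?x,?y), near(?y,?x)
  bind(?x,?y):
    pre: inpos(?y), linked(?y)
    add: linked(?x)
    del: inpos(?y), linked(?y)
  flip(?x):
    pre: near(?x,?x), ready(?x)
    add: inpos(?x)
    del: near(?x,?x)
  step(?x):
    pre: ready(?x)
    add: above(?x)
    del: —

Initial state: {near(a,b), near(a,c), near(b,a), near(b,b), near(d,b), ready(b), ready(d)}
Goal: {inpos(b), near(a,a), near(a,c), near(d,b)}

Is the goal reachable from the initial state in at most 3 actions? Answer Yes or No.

Yes

1. flip(b)  →  {inpos(b), near(a,b), near(a,c), near(b,a), near(d,b), ready(b), ready(d)}
2. step(b)  →  {above(b), inpos(b), near(a,b), near(a,c), near(b,a), near(d,b), ready(b), ready(d)}
3. drop(b,a)  →  {above(b), inpos(b), near(a,a), near(a,c), near(d,b), ready(b), ready(d)}
optimal plan length = 3; 3 ≤ 3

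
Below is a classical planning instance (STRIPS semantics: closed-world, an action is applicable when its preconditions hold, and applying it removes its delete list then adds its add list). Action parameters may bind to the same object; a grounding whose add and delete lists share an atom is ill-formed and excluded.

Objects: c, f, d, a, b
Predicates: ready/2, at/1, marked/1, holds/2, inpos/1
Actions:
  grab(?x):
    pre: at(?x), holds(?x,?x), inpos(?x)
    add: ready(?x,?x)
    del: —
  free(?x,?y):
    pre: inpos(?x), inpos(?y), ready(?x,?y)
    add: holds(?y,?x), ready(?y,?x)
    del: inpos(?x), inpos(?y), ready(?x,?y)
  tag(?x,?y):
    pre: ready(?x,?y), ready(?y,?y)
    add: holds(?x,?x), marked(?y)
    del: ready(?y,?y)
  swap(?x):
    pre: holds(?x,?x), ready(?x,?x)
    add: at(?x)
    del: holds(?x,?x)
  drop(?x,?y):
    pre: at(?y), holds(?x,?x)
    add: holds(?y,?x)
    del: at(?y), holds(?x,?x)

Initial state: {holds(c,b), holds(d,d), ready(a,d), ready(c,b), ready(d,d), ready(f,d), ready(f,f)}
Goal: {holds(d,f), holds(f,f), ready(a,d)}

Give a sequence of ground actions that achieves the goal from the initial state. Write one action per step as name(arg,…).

tag(f,f); swap(d); drop(f,d); tag(f,d)

1. tag(f,f)  →  {holds(c,b), holds(d,d), holds(f,f), marked(f), ready(a,d), ready(c,b), ready(d,d), ready(f,d)}
2. swap(d)  →  {at(d), holds(c,b), holds(f,f), marked(f), ready(a,d), ready(c,b), ready(d,d), ready(f,d)}
3. drop(f,d)  →  {holds(c,b), holds(d,f), marked(f), ready(a,d), ready(c,b), ready(d,d), ready(f,d)}
4. tag(f,d)  →  {holds(c,b), holds(d,f), holds(f,f), marked(d), marked(f), ready(a,d), ready(c,b), ready(f,d)}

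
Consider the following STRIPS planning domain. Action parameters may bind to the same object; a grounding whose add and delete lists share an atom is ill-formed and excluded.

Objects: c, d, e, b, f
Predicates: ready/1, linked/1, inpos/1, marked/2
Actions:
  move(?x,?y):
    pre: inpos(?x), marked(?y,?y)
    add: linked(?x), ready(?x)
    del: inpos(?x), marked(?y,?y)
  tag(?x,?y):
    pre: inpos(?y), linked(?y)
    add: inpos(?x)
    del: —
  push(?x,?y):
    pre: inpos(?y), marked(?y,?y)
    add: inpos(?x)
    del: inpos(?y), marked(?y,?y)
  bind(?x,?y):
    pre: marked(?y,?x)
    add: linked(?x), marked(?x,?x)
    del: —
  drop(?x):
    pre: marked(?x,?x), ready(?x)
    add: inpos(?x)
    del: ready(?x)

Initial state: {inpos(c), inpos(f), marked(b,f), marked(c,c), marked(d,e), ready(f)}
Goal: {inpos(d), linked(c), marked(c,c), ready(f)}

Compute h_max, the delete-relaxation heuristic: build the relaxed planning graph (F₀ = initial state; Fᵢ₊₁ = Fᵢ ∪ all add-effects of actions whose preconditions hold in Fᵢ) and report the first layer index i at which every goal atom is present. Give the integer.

F0 = init (6 atoms)
F1 = F0 ∪ {inpos(b), inpos(d), inpos(e), linked(c), linked(e), linked(f), marked(e,e), marked(f,f), ready(c)}  (15 atoms)
goal ⊆ F1  ⇒  h_max = 1

1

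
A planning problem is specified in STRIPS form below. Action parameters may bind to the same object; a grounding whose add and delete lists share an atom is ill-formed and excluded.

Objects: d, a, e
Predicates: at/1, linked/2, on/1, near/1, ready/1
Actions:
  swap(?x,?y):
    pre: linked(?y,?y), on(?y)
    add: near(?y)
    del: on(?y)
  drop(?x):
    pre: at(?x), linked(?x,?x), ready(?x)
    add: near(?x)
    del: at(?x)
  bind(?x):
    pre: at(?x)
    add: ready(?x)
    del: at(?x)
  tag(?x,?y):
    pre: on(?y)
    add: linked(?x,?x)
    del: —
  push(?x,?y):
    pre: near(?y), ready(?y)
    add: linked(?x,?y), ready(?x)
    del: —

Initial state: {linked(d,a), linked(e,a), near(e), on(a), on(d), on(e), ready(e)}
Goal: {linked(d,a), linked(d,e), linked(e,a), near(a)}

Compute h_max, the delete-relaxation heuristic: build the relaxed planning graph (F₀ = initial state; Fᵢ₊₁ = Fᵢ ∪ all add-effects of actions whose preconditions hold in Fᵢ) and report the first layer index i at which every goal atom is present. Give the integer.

F0 = init (7 atoms)
F1 = F0 ∪ {linked(a,a), linked(a,e), linked(d,d), linked(d,e), linked(e,e), ready(a), ready(d)}  (14 atoms)
F2 = F1 ∪ {near(a), near(d)}  (16 atoms)
goal ⊆ F2  ⇒  h_max = 2

2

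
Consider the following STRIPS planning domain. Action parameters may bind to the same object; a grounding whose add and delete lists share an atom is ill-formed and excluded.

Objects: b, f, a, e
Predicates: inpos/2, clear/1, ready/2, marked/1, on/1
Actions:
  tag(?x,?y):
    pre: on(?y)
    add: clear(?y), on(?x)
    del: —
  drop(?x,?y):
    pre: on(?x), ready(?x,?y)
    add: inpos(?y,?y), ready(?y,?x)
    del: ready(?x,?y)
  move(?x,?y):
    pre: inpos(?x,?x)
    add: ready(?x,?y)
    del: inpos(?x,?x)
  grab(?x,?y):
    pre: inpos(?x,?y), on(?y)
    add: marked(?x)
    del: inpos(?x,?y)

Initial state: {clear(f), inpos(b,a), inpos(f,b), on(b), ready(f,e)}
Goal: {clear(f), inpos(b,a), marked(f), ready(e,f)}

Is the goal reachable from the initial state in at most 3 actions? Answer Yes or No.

1. tag(f,b)  →  {clear(b), clear(f), inpos(b,a), inpos(f,b), on(b), on(f), ready(f,e)}
2. drop(f,e)  →  {clear(b), clear(f), inpos(b,a), inpos(e,e), inpos(f,b), on(b), on(f), ready(e,f)}
3. grab(f,b)  →  {clear(b), clear(f), inpos(b,a), inpos(e,e), marked(f), on(b), on(f), ready(e,f)}
optimal plan length = 3; 3 ≤ 3

Yes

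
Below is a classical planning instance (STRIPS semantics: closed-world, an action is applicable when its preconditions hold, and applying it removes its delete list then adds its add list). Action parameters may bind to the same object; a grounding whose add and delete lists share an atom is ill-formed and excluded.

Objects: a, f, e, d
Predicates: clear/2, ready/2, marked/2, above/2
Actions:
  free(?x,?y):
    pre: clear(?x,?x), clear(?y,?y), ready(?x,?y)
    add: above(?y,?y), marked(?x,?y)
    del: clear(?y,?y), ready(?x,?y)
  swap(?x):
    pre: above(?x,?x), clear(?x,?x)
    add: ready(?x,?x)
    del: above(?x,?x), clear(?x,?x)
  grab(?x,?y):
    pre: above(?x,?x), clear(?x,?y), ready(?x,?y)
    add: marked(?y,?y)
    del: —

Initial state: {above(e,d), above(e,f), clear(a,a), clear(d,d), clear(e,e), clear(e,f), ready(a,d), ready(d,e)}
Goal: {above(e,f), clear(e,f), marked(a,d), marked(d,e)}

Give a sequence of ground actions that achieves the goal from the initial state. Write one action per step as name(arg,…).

free(d,e); free(a,d)

1. free(d,e)  →  {above(e,d), above(e,e), above(e,f), clear(a,a), clear(d,d), clear(e,f), marked(d,e), ready(a,d)}
2. free(a,d)  →  {above(d,d), above(e,d), above(e,e), above(e,f), clear(a,a), clear(e,f), marked(a,d), marked(d,e)}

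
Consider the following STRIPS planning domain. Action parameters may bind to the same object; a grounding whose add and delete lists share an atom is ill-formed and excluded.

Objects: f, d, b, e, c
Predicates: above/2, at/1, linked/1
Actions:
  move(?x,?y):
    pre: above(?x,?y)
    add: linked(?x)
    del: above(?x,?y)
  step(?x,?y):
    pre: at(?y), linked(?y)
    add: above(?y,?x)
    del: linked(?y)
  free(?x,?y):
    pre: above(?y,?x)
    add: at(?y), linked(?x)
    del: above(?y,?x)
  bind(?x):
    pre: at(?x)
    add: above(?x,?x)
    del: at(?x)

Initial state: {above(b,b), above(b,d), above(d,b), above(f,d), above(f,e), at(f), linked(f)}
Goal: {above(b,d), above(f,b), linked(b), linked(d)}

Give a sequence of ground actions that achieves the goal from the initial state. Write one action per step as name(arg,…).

1. move(d,b)  →  {above(b,b), above(b,d), above(f,d), above(f,e), at(f), linked(d), linked(f)}
2. move(b,b)  →  {above(b,d), above(f,d), above(f,e), at(f), linked(b), linked(d), linked(f)}
3. step(b,f)  →  {above(b,d), above(f,b), above(f,d), above(f,e), at(f), linked(b), linked(d)}

move(d,b); move(b,b); step(b,f)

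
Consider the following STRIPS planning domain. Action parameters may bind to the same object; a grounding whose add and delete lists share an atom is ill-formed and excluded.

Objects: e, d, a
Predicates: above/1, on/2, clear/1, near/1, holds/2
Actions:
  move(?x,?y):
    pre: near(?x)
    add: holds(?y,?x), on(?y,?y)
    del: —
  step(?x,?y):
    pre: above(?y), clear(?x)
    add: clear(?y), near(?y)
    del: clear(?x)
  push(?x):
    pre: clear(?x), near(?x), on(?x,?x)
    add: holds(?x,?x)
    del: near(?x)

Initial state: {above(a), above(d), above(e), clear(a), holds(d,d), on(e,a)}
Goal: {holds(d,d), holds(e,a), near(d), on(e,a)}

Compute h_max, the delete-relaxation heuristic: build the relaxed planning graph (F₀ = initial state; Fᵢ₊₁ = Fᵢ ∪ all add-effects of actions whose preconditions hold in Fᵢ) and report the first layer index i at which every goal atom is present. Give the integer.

F0 = init (6 atoms)
F1 = F0 ∪ {clear(d), clear(e), near(d), near(e)}  (10 atoms)
F2 = F1 ∪ {holds(a,d), holds(a,e), holds(d,e), holds(e,d), holds(e,e), near(a), on(a,a), on(d,d), on(e,e)}  (19 atoms)
F3 = F2 ∪ {holds(a,a), holds(d,a), holds(e,a)}  (22 atoms)
goal ⊆ F3  ⇒  h_max = 3

3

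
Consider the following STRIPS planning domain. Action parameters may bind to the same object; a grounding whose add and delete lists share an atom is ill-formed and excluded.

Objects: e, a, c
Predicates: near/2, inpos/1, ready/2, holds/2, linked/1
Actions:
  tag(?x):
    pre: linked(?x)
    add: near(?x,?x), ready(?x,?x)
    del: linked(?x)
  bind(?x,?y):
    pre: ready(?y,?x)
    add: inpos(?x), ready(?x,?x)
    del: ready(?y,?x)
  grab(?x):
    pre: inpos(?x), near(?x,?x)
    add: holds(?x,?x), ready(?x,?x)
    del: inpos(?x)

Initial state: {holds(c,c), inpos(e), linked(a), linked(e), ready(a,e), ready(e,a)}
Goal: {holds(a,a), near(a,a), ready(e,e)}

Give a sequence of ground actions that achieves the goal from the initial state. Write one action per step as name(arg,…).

1. tag(e)  →  {holds(c,c), inpos(e), linked(a), near(e,e), ready(a,e), ready(e,a), ready(e,e)}
2. tag(a)  →  {holds(c,c), inpos(e), near(a,a), near(e,e), ready(a,a), ready(a,e), ready(e,a), ready(e,e)}
3. bind(a,e)  →  {holds(c,c), inpos(a), inpos(e), near(a,a), near(e,e), ready(a,a), ready(a,e), ready(e,e)}
4. grab(a)  →  {holds(a,a), holds(c,c), inpos(e), near(a,a), near(e,e), ready(a,a), ready(a,e), ready(e,e)}

tag(e); tag(a); bind(a,e); grab(a)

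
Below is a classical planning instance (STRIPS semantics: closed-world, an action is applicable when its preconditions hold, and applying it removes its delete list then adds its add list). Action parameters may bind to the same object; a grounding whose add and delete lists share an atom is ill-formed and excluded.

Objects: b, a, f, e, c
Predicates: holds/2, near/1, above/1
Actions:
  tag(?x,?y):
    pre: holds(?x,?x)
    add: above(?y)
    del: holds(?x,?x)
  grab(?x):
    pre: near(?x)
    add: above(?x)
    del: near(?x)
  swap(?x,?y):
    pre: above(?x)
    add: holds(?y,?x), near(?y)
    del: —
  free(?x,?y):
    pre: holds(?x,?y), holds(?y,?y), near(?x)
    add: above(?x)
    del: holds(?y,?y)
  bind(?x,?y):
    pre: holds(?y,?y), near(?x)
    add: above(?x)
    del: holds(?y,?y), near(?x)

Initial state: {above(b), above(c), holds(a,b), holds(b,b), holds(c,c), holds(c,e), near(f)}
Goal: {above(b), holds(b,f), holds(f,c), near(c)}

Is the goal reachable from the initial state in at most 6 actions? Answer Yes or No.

1. tag(b,f)  →  {above(b), above(c), above(f), holds(a,b), holds(c,c), holds(c,e), near(f)}
2. swap(b,c)  →  {above(b), above(c), above(f), holds(a,b), holds(c,b), holds(c,c), holds(c,e), near(c), near(f)}
3. swap(f,b)  →  {above(b), above(c), above(f), holds(a,b), holds(b,f), holds(c,b), holds(c,c), holds(c,e), near(b), near(c), near(f)}
4. swap(c,f)  →  {above(b), above(c), above(f), holds(a,b), holds(b,f), holds(c,b), holds(c,c), holds(c,e), holds(f,c), near(b), near(c), near(f)}
optimal plan length = 4; 4 ≤ 6

Yes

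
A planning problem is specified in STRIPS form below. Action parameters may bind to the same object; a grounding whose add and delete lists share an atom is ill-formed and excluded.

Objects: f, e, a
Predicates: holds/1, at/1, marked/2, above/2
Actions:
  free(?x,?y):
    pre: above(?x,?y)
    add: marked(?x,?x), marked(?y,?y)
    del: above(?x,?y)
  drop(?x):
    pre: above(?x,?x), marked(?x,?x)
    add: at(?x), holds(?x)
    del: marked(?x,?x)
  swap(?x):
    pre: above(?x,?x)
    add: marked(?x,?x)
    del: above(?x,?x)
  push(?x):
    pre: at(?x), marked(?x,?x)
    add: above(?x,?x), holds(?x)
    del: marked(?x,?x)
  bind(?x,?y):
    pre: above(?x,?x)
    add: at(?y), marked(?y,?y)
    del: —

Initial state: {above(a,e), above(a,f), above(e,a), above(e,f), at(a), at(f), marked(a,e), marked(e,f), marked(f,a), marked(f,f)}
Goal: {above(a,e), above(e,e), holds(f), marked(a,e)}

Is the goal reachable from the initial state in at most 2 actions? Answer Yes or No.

No

1. push(f)  →  {above(a,e), above(a,f), above(e,a), above(e,f), above(f,f), at(a), at(f), holds(f), marked(a,e), marked(e,f), marked(f,a)}
2. bind(f,e)  →  {above(a,e), above(a,f), above(e,a), above(e,f), above(f,f), at(a), at(e), at(f), holds(f), marked(a,e), marked(e,e), marked(e,f), marked(f,a)}
3. push(e)  →  {above(a,e), above(a,f), above(e,a), above(e,e), above(e,f), above(f,f), at(a), at(e), at(f), holds(e), holds(f), marked(a,e), marked(e,f), marked(f,a)}
optimal plan length = 3; 3 > 2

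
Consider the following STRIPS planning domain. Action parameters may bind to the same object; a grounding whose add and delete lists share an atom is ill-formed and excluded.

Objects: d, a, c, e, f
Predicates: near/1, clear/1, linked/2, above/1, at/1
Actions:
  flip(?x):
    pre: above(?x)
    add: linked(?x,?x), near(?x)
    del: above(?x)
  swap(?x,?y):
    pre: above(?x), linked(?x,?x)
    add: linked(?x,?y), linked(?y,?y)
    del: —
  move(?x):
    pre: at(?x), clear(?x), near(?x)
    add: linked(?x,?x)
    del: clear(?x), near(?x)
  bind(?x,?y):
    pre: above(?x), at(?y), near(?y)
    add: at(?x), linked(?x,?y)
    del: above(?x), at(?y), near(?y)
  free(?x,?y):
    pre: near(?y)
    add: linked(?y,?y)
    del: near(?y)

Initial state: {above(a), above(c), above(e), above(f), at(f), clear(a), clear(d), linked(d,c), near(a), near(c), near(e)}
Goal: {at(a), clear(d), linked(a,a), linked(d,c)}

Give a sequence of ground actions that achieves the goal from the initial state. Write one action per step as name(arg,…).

flip(f); bind(a,f); move(a)

1. flip(f)  →  {above(a), above(c), above(e), at(f), clear(a), clear(d), linked(d,c), linked(f,f), near(a), near(c), near(e), near(f)}
2. bind(a,f)  →  {above(c), above(e), at(a), clear(a), clear(d), linked(a,f), linked(d,c), linked(f,f), near(a), near(c), near(e)}
3. move(a)  →  {above(c), above(e), at(a), clear(d), linked(a,a), linked(a,f), linked(d,c), linked(f,f), near(c), near(e)}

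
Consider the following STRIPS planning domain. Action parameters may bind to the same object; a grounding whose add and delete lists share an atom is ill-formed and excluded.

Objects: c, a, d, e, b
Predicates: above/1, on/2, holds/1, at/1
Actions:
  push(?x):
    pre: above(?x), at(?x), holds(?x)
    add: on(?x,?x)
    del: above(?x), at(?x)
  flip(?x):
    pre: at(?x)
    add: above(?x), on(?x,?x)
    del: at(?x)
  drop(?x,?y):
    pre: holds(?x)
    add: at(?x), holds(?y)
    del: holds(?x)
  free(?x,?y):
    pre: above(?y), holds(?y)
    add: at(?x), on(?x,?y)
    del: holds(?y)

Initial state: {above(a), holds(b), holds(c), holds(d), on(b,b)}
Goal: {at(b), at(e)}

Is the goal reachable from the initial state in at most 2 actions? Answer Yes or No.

1. drop(b,a)  →  {above(a), at(b), holds(a), holds(c), holds(d), on(b,b)}
2. free(e,a)  →  {above(a), at(b), at(e), holds(c), holds(d), on(b,b), on(e,a)}
optimal plan length = 2; 2 ≤ 2

Yes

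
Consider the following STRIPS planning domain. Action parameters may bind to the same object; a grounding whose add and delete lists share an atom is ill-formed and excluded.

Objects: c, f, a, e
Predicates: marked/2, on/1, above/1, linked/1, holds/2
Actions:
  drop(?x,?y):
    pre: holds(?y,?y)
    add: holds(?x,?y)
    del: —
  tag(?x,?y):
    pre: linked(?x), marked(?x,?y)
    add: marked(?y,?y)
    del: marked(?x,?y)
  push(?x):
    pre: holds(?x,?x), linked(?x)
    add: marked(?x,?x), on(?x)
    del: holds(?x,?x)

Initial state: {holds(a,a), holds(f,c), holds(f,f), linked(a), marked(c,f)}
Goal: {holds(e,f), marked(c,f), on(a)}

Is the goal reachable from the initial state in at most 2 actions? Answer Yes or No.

Yes

1. drop(e,f)  →  {holds(a,a), holds(e,f), holds(f,c), holds(f,f), linked(a), marked(c,f)}
2. push(a)  →  {holds(e,f), holds(f,c), holds(f,f), linked(a), marked(a,a), marked(c,f), on(a)}
optimal plan length = 2; 2 ≤ 2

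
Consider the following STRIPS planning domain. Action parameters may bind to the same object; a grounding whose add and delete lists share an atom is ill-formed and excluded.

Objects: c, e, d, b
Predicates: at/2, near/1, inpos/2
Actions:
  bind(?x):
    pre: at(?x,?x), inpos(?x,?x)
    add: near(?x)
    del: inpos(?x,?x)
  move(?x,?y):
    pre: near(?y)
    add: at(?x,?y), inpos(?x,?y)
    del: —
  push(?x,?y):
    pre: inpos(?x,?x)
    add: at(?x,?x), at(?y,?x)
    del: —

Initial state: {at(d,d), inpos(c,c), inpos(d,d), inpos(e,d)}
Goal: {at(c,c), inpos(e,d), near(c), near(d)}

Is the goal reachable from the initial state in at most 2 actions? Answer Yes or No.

No

1. bind(d)  →  {at(d,d), inpos(c,c), inpos(e,d), near(d)}
2. push(c,c)  →  {at(c,c), at(d,d), inpos(c,c), inpos(e,d), near(d)}
3. bind(c)  →  {at(c,c), at(d,d), inpos(e,d), near(c), near(d)}
optimal plan length = 3; 3 > 2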